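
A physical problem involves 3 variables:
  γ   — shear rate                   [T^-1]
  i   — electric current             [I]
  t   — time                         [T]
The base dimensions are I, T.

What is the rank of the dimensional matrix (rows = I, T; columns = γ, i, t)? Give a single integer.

Exponent matrix [I,T] × [γ,i,t]:
  I: [ 0  1  0]
  T: [-1  0  1]
Row reduction gives pivot columns γ,i; rank = 2

2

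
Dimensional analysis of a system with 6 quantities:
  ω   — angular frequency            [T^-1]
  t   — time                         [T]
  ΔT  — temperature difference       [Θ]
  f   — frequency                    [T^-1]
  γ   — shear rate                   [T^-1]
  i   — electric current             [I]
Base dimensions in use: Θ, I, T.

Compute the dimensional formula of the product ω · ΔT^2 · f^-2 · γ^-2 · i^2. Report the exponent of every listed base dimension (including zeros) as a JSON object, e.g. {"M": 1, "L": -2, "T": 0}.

Exponent matrix [Θ,I,T] × [ω,t,ΔT,f,γ,i]:
  Θ: [ 0  0  1  0  0  0]
  I: [ 0  0  0  0  0  1]
  T: [-1  1  0 -1 -1  0]
  [Θ]: (1)·0+(2)·1+(-2)·0+(-2)·0+(2)·0 = 2
  [I]: (1)·0+(2)·0+(-2)·0+(-2)·0+(2)·1 = 2
  [T]: (1)·-1+(2)·0+(-2)·-1+(-2)·-1+(2)·0 = 3
⇒ Θ^2 I^2 T^3

{"Θ": 2, "I": 2, "T": 3}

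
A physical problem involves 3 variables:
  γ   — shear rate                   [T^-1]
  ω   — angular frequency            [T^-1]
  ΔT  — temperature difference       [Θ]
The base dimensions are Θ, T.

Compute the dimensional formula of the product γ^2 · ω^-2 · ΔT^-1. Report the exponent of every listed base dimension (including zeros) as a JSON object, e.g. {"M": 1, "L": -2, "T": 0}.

{"Θ": -1, "T": 0}

Exponent matrix [Θ,T] × [γ,ω,ΔT]:
  Θ: [ 0  0  1]
  T: [-1 -1  0]
  [Θ]: (2)·0+(-2)·0+(-1)·1 = -1
  [T]: (2)·-1+(-2)·-1+(-1)·0 = 0
⇒ Θ^-1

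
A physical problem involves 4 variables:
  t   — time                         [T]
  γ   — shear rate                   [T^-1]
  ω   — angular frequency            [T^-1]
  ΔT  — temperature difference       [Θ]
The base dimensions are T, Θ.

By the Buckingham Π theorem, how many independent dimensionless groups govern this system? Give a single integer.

Dimensional matrix (T×Θ by t×γ×ω×ΔT):
  T: [ 1 -1 -1  0]
  Θ: [ 0  0  0  1]
Echelon form has 2 nonzero rows (pivots: t,ΔT)
4 vars − rank 2 = 2 Π groups

2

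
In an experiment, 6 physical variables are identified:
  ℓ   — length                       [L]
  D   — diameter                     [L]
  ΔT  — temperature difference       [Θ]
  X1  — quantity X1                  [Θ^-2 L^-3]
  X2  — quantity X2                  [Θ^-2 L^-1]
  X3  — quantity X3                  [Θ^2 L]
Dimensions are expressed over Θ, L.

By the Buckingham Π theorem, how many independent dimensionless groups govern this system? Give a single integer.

Exponent matrix [Θ,L] × [ℓ,D,ΔT,X1,X2,X3]:
  Θ: [ 0  0  1 -2 -2  2]
  L: [ 1  1  0 -3 -1  1]
Row reduction gives pivot columns ℓ,ΔT; rank = 2
Π count = n − r = 6 − 2 = 4

4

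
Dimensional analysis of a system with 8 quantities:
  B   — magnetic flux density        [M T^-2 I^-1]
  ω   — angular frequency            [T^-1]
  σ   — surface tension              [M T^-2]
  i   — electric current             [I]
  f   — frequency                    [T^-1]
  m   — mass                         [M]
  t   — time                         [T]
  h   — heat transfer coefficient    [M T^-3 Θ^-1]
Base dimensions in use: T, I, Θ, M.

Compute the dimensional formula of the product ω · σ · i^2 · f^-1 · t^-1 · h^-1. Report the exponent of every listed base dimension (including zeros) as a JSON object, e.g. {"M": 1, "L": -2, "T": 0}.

Dimensional matrix (T×I×Θ×M by B×ω×σ×i×f×m×t×h):
  T: [-2 -1 -2  0 -1  0  1 -3]
  I: [-1  0  0  1  0  0  0  0]
  Θ: [ 0  0  0  0  0  0  0 -1]
  M: [ 1  0  1  0  0  1  0  1]
  [T]: (1)·-1+(1)·-2+(2)·0+(-1)·-1+(-1)·1+(-1)·-3 = 0
  [I]: (1)·0+(1)·0+(2)·1+(-1)·0+(-1)·0+(-1)·0 = 2
  [Θ]: (1)·0+(1)·0+(2)·0+(-1)·0+(-1)·0+(-1)·-1 = 1
  [M]: (1)·0+(1)·1+(2)·0+(-1)·0+(-1)·0+(-1)·1 = 0
⇒ I^2 Θ

{"T": 0, "I": 2, "Θ": 1, "M": 0}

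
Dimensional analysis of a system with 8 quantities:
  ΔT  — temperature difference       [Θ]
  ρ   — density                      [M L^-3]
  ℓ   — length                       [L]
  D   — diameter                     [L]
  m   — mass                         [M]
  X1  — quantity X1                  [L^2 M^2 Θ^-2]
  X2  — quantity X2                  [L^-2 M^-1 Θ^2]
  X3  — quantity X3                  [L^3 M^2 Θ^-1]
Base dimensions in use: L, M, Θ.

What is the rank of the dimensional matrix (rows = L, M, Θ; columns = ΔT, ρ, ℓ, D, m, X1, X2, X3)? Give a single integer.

Write exponents as rows L,M,Θ / cols ΔT,ρ,ℓ,D,m,X1,X2,X3:
  L: [ 0 -3  1  1  0  2 -2  3]
  M: [ 0  1  0  0  1  2 -1  2]
  Θ: [ 1  0  0  0  0 -2  2 -1]
Echelon form has 3 nonzero rows (pivots: ΔT,ρ,ℓ)

3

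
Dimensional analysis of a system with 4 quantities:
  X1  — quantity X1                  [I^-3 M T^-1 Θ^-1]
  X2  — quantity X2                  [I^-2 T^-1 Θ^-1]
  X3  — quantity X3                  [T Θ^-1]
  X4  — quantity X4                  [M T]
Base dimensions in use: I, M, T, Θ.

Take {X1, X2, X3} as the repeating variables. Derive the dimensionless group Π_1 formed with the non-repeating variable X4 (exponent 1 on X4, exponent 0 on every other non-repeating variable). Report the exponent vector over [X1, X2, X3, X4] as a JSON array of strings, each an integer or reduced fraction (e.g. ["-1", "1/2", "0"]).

Exponent matrix [I,M,T,Θ] × [X1,X2,X3,X4]:
  I: [-3 -2  0  0]
  M: [ 1  0  0  1]
  T: [-1 -1  1  1]
  Θ: [-1 -1 -1  0]
RREF → pivots at {X1,X2,X3} ⇒ r = 3
Pivot set = {X1,X2,X3}, free = {X4}
RREF:
  r0: [   1    0    0    1]
  r1: [   0    1    0 -3/2]
  r2: [   0    0    1  1/2]
  r3: [   0    0    0    0]
Fix exponent of X4 at 1; solve each RREF row for its pivot's exponent:
  r0: exp(X1) + (1)·1 = 0 ⇒ exp(X1) = -1
  r1: exp(X2) + (-3/2)·1 = 0 ⇒ exp(X2) = 3/2
  r2: exp(X3) + (1/2)·1 = 0 ⇒ exp(X3) = -1/2
Π_1 = X1^-1 · X2^(3/2) · X3^(-1/2) · X4

["-1", "3/2", "-1/2", "1"]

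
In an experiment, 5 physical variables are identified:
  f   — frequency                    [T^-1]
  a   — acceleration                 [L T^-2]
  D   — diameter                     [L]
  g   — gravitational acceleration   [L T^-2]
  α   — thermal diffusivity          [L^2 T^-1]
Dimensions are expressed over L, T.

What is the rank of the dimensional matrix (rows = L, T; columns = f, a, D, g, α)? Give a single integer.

Exponent matrix [L,T] × [f,a,D,g,α]:
  L: [ 0  1  1  1  2]
  T: [-1 -2  0 -2 -1]
Row reduction gives pivot columns f,a; rank = 2

2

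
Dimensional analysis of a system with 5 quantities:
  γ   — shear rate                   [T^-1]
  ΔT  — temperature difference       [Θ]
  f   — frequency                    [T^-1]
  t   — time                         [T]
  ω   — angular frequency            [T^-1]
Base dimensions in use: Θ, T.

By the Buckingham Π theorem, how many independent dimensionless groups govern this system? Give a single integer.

3

Exponent matrix [Θ,T] × [γ,ΔT,f,t,ω]:
  Θ: [ 0  1  0  0  0]
  T: [-1  0 -1  1 -1]
Echelon form has 2 nonzero rows (pivots: γ,ΔT)
5 vars − rank 2 = 3 Π groups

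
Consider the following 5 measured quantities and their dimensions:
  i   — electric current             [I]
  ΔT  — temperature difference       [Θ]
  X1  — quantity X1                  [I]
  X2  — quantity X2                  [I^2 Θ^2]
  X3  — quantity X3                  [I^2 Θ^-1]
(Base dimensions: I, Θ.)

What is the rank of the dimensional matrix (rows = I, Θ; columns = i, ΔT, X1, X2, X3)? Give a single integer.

Dimensional matrix (I×Θ by i×ΔT×X1×X2×X3):
  I: [ 1  0  1  2  2]
  Θ: [ 0  1  0  2 -1]
Echelon form has 2 nonzero rows (pivots: i,ΔT)

2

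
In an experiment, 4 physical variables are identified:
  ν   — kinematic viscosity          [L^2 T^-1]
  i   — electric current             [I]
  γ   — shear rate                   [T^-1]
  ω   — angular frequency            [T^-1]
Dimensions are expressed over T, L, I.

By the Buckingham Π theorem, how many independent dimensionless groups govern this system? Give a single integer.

Exponent matrix [T,L,I] × [ν,i,γ,ω]:
  T: [-1  0 -1 -1]
  L: [ 2  0  0  0]
  I: [ 0  1  0  0]
Row reduction gives pivot columns ν,i,γ; rank = 3
Π count = n − r = 4 − 3 = 1

1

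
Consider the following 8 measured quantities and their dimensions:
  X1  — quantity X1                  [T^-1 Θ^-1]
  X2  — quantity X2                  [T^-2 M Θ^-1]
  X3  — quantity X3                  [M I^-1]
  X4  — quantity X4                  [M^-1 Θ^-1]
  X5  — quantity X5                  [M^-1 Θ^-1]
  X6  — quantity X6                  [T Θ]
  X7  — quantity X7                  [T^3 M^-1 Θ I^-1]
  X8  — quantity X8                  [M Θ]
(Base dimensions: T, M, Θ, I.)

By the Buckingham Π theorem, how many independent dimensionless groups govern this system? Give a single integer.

Exponent matrix [T,M,Θ,I] × [X1,X2,X3,X4,X5,X6,X7,X8]:
  T: [-1 -2  0  0  0  1  3  0]
  M: [ 0  1  1 -1 -1  0 -1  1]
  Θ: [-1 -1  0 -1 -1  1  1  1]
  I: [ 0  0 -1  0  0  0 -1  0]
Row reduction gives pivot columns X1,X2,X3; rank = 3
8 vars − rank 3 = 5 Π groups

5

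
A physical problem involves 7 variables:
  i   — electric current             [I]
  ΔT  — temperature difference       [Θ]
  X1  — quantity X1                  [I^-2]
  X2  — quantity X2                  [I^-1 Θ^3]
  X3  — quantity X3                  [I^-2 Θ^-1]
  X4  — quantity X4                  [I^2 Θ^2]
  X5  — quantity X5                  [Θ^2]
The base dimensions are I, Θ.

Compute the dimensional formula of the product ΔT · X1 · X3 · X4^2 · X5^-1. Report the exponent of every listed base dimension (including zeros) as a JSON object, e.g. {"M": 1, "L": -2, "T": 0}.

Write exponents as rows I,Θ / cols i,ΔT,X1,X2,X3,X4,X5:
  I: [ 1  0 -2 -1 -2  2  0]
  Θ: [ 0  1  0  3 -1  2  2]
  [I]: (1)·0+(1)·-2+(1)·-2+(2)·2+(-1)·0 = 0
  [Θ]: (1)·1+(1)·0+(1)·-1+(2)·2+(-1)·2 = 2
⇒ Θ^2

{"I": 0, "Θ": 2}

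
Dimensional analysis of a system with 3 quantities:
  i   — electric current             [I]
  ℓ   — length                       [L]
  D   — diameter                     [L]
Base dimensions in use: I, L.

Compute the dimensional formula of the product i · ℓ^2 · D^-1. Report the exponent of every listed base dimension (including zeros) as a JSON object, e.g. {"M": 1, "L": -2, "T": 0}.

{"I": 1, "L": 1}

Exponent matrix [I,L] × [i,ℓ,D]:
  I: [ 1  0  0]
  L: [ 0  1  1]
  [I]: (1)·1+(2)·0+(-1)·0 = 1
  [L]: (1)·0+(2)·1+(-1)·1 = 1
⇒ I L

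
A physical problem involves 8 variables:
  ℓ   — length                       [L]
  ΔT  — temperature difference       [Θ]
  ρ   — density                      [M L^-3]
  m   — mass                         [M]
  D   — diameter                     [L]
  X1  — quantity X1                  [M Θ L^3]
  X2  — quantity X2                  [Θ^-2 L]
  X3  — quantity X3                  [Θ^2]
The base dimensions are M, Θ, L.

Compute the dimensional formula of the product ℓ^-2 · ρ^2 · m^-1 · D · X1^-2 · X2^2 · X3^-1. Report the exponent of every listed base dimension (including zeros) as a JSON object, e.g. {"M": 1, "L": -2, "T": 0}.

Exponent matrix [M,Θ,L] × [ℓ,ΔT,ρ,m,D,X1,X2,X3]:
  M: [ 0  0  1  1  0  1  0  0]
  Θ: [ 0  1  0  0  0  1 -2  2]
  L: [ 1  0 -3  0  1  3  1  0]
  [M]: (-2)·0+(2)·1+(-1)·1+(1)·0+(-2)·1+(2)·0+(-1)·0 = -1
  [Θ]: (-2)·0+(2)·0+(-1)·0+(1)·0+(-2)·1+(2)·-2+(-1)·2 = -8
  [L]: (-2)·1+(2)·-3+(-1)·0+(1)·1+(-2)·3+(2)·1+(-1)·0 = -11
⇒ M^-1 Θ^-8 L^-11

{"M": -1, "Θ": -8, "L": -11}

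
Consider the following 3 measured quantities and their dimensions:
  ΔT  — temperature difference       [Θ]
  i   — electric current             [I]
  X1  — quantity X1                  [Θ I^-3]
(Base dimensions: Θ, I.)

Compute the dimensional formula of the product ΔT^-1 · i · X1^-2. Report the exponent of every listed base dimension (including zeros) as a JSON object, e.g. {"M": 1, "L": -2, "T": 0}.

Write exponents as rows Θ,I / cols ΔT,i,X1:
  Θ: [ 1  0  1]
  I: [ 0  1 -3]
  [Θ]: (-1)·1+(1)·0+(-2)·1 = -3
  [I]: (-1)·0+(1)·1+(-2)·-3 = 7
⇒ Θ^-3 I^7

{"Θ": -3, "I": 7}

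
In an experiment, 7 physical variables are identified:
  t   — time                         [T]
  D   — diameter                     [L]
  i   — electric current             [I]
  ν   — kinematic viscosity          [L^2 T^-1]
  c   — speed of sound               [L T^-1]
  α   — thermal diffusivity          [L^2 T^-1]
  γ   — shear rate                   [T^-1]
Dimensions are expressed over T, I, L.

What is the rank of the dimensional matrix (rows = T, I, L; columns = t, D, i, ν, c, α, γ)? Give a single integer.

3

Exponent matrix [T,I,L] × [t,D,i,ν,c,α,γ]:
  T: [ 1  0  0 -1 -1 -1 -1]
  I: [ 0  0  1  0  0  0  0]
  L: [ 0  1  0  2  1  2  0]
RREF → pivots at {t,D,i} ⇒ r = 3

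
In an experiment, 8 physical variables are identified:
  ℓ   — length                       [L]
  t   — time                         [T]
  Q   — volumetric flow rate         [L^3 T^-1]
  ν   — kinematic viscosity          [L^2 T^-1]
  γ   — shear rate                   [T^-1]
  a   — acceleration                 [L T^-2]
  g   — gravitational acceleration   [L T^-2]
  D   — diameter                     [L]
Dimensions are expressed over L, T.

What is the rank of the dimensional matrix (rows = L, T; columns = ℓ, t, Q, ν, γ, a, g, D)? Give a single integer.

Exponent matrix [L,T] × [ℓ,t,Q,ν,γ,a,g,D]:
  L: [ 1  0  3  2  0  1  1  1]
  T: [ 0  1 -1 -1 -1 -2 -2  0]
RREF → pivots at {ℓ,t} ⇒ r = 2

2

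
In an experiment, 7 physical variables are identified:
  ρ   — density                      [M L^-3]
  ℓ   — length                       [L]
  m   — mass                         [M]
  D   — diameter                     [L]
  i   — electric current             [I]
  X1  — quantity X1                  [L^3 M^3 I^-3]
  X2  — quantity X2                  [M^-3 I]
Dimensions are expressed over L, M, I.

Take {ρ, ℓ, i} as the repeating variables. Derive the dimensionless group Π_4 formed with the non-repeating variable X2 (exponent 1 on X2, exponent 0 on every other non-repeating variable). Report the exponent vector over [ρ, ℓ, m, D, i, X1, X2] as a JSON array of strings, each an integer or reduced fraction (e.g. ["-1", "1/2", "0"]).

["3", "9", "0", "0", "-1", "0", "1"]

Dimensional matrix (L×M×I by ρ×ℓ×m×D×i×X1×X2):
  L: [-3  1  0  1  0  3  0]
  M: [ 1  0  1  0  0  3 -3]
  I: [ 0  0  0  0  1 -3  1]
Row reduction gives pivot columns ρ,ℓ,i; rank = 3
Pivot set = {ρ,ℓ,i}, free = {m,D,X1,X2}
RREF:
  r0: [   1    0    1    0    0    3   -3]
  r1: [   0    1    3    1    0   12   -9]
  r2: [   0    0    0    0    1   -3    1]
Fix exponent of X2 at 1, m at 0, D at 0, X1 at 0; solve each RREF row for its pivot's exponent:
  r0: exp(ρ) + (-3)·1 = 0 ⇒ exp(ρ) = 3
  r1: exp(ℓ) + (-9)·1 = 0 ⇒ exp(ℓ) = 9
  r2: exp(i) + (1)·1 = 0 ⇒ exp(i) = -1
Π_4 = ρ^3 · ℓ^9 · i^-1 · X2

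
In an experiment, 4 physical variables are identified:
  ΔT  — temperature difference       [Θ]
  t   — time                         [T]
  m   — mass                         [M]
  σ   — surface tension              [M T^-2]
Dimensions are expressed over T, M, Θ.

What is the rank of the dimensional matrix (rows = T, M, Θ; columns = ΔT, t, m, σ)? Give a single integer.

3

Exponent matrix [T,M,Θ] × [ΔT,t,m,σ]:
  T: [ 0  1  0 -2]
  M: [ 0  0  1  1]
  Θ: [ 1  0  0  0]
Echelon form has 3 nonzero rows (pivots: ΔT,t,m)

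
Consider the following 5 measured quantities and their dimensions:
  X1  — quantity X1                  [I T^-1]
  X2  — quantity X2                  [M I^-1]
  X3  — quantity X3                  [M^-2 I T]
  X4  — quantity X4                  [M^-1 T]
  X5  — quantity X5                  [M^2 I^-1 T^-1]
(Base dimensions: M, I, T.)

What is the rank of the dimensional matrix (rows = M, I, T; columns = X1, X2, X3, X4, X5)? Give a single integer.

2

Write exponents as rows M,I,T / cols X1,X2,X3,X4,X5:
  M: [ 0  1 -2 -1  2]
  I: [ 1 -1  1  0 -1]
  T: [-1  0  1  1 -1]
Echelon form has 2 nonzero rows (pivots: X1,X2)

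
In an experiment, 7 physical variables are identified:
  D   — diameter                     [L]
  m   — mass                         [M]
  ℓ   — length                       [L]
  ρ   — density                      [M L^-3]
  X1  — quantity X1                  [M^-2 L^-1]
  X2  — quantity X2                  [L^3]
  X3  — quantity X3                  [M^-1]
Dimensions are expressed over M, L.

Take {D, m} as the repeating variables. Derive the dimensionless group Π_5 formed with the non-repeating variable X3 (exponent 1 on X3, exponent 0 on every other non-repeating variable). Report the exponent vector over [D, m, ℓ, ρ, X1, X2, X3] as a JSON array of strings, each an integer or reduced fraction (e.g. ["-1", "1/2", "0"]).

["0", "1", "0", "0", "0", "0", "1"]

Write exponents as rows M,L / cols D,m,ℓ,ρ,X1,X2,X3:
  M: [ 0  1  0  1 -2  0 -1]
  L: [ 1  0  1 -3 -1  3  0]
Row reduction gives pivot columns D,m; rank = 2
Repeat: D,m; free: ℓ,ρ,X1,X2,X3
RREF:
  r0: [   1    0    1   -3   -1    3    0]
  r1: [   0    1    0    1   -2    0   -1]
Fix exponent of X3 at 1, ℓ at 0, ρ at 0, X1 at 0, X2 at 0; solve each RREF row for its pivot's exponent:
  r0: exp(D) + (0)·1 = 0 ⇒ exp(D) = 0
  r1: exp(m) + (-1)·1 = 0 ⇒ exp(m) = 1
Π_5 = m · X3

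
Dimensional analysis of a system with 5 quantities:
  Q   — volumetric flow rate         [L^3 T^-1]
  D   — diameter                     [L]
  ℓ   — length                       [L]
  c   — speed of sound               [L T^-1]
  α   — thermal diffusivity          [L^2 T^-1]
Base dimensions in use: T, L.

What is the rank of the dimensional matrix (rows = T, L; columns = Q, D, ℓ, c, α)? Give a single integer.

2

Dimensional matrix (T×L by Q×D×ℓ×c×α):
  T: [-1  0  0 -1 -1]
  L: [ 3  1  1  1  2]
Row reduction gives pivot columns Q,D; rank = 2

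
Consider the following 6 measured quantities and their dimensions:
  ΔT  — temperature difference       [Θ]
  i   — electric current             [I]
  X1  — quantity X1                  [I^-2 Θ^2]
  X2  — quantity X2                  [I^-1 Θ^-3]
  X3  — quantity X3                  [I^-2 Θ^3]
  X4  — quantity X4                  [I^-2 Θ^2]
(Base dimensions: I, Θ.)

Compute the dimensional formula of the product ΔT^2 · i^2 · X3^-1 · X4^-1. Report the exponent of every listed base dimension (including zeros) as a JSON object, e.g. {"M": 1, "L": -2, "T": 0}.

{"I": 6, "Θ": -3}

Exponent matrix [I,Θ] × [ΔT,i,X1,X2,X3,X4]:
  I: [ 0  1 -2 -1 -2 -2]
  Θ: [ 1  0  2 -3  3  2]
  [I]: (2)·0+(2)·1+(-1)·-2+(-1)·-2 = 6
  [Θ]: (2)·1+(2)·0+(-1)·3+(-1)·2 = -3
⇒ I^6 Θ^-3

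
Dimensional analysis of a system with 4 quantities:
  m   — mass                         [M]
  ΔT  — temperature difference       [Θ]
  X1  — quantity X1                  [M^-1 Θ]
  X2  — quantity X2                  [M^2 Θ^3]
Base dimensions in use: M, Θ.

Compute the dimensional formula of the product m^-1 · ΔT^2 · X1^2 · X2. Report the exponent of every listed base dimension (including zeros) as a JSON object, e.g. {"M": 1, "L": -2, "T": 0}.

{"M": -1, "Θ": 7}

Dimensional matrix (M×Θ by m×ΔT×X1×X2):
  M: [ 1  0 -1  2]
  Θ: [ 0  1  1  3]
  [M]: (-1)·1+(2)·0+(2)·-1+(1)·2 = -1
  [Θ]: (-1)·0+(2)·1+(2)·1+(1)·3 = 7
⇒ M^-1 Θ^7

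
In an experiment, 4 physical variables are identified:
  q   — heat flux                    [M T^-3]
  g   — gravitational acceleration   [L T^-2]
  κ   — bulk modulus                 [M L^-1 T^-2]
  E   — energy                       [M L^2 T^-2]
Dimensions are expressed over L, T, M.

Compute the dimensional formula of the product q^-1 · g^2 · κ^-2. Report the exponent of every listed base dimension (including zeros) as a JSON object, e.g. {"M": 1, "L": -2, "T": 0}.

{"L": 4, "T": 3, "M": -3}

Dimensional matrix (L×T×M by q×g×κ×E):
  L: [ 0  1 -1  2]
  T: [-3 -2 -2 -2]
  M: [ 1  0  1  1]
  [L]: (-1)·0+(2)·1+(-2)·-1 = 4
  [T]: (-1)·-3+(2)·-2+(-2)·-2 = 3
  [M]: (-1)·1+(2)·0+(-2)·1 = -3
⇒ L^4 T^3 M^-3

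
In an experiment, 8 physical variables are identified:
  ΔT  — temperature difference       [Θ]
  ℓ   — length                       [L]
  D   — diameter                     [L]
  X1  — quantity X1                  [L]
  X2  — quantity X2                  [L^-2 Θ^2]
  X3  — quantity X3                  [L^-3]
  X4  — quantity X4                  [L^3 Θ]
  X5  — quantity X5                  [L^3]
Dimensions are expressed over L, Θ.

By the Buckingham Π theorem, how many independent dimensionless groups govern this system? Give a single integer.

Write exponents as rows L,Θ / cols ΔT,ℓ,D,X1,X2,X3,X4,X5:
  L: [ 0  1  1  1 -2 -3  3  3]
  Θ: [ 1  0  0  0  2  0  1  0]
Echelon form has 2 nonzero rows (pivots: ΔT,ℓ)
8 vars − rank 2 = 6 Π groups

6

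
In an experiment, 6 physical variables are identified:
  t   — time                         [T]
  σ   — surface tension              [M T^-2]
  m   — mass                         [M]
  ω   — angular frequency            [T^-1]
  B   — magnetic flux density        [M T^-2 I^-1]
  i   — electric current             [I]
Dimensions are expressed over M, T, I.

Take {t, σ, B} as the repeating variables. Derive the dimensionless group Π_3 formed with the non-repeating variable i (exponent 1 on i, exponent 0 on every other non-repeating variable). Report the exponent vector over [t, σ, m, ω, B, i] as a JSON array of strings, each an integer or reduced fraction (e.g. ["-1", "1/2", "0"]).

["0", "-1", "0", "0", "1", "1"]

Dimensional matrix (M×T×I by t×σ×m×ω×B×i):
  M: [ 0  1  1  0  1  0]
  T: [ 1 -2  0 -1 -2  0]
  I: [ 0  0  0  0 -1  1]
RREF → pivots at {t,σ,B} ⇒ r = 3
Pivot set = {t,σ,B}, free = {m,ω,i}
RREF:
  r0: [   1    0    2   -1    0    0]
  r1: [   0    1    1    0    0    1]
  r2: [   0    0    0    0    1   -1]
Fix exponent of i at 1, m at 0, ω at 0; solve each RREF row for its pivot's exponent:
  r0: exp(t) + (0)·1 = 0 ⇒ exp(t) = 0
  r1: exp(σ) + (1)·1 = 0 ⇒ exp(σ) = -1
  r2: exp(B) + (-1)·1 = 0 ⇒ exp(B) = 1
Π_3 = σ^-1 · B · i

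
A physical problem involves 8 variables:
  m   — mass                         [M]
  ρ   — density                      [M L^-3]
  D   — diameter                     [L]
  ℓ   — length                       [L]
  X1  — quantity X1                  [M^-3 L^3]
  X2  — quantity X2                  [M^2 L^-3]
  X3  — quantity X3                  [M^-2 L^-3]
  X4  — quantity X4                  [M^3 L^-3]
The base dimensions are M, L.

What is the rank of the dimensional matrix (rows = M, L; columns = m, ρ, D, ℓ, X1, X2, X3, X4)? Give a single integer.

Write exponents as rows M,L / cols m,ρ,D,ℓ,X1,X2,X3,X4:
  M: [ 1  1  0  0 -3  2 -2  3]
  L: [ 0 -3  1  1  3 -3 -3 -3]
Echelon form has 2 nonzero rows (pivots: m,ρ)

2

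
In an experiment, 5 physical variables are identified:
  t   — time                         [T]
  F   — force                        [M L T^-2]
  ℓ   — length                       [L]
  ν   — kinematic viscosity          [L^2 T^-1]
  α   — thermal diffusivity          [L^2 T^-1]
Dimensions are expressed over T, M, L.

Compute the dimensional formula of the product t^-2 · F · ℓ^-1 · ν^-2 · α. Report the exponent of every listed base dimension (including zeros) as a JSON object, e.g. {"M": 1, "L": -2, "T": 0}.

{"T": -3, "M": 1, "L": -2}

Write exponents as rows T,M,L / cols t,F,ℓ,ν,α:
  T: [ 1 -2  0 -1 -1]
  M: [ 0  1  0  0  0]
  L: [ 0  1  1  2  2]
  [T]: (-2)·1+(1)·-2+(-1)·0+(-2)·-1+(1)·-1 = -3
  [M]: (-2)·0+(1)·1+(-1)·0+(-2)·0+(1)·0 = 1
  [L]: (-2)·0+(1)·1+(-1)·1+(-2)·2+(1)·2 = -2
⇒ T^-3 M L^-2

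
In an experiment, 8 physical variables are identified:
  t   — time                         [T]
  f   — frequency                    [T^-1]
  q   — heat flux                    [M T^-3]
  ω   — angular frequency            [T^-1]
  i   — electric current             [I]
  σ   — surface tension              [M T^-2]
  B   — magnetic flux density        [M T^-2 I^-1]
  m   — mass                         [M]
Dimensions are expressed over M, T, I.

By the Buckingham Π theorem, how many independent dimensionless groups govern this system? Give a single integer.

Exponent matrix [M,T,I] × [t,f,q,ω,i,σ,B,m]:
  M: [ 0  0  1  0  0  1  1  1]
  T: [ 1 -1 -3 -1  0 -2 -2  0]
  I: [ 0  0  0  0  1  0 -1  0]
Row reduction gives pivot columns t,q,i; rank = 3
8 vars − rank 3 = 5 Π groups

5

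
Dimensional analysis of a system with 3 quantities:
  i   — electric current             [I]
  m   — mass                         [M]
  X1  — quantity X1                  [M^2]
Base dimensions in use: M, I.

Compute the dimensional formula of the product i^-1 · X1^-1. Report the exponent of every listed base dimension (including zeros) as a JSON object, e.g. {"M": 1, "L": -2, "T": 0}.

{"M": -2, "I": -1}

Write exponents as rows M,I / cols i,m,X1:
  M: [ 0  1  2]
  I: [ 1  0  0]
  [M]: (-1)·0+(-1)·2 = -2
  [I]: (-1)·1+(-1)·0 = -1
⇒ M^-2 I^-1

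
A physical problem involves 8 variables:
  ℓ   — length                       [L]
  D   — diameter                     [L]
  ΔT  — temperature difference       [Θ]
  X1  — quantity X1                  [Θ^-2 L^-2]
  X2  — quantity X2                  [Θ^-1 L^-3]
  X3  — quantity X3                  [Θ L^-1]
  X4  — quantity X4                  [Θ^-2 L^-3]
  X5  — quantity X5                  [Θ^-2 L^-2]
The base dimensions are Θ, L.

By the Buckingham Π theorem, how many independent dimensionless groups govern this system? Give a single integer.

Exponent matrix [Θ,L] × [ℓ,D,ΔT,X1,X2,X3,X4,X5]:
  Θ: [ 0  0  1 -2 -1  1 -2 -2]
  L: [ 1  1  0 -2 -3 -1 -3 -2]
RREF → pivots at {ℓ,ΔT} ⇒ r = 2
Π count = n − r = 8 − 2 = 6

6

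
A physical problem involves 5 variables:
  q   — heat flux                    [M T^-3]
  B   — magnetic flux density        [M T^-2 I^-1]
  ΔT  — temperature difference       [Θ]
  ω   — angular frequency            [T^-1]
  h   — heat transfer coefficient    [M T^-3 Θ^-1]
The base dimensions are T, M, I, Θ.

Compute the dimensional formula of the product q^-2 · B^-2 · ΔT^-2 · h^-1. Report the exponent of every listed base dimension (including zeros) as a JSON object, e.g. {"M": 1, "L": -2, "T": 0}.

{"T": 13, "M": -5, "I": 2, "Θ": -1}

Exponent matrix [T,M,I,Θ] × [q,B,ΔT,ω,h]:
  T: [-3 -2  0 -1 -3]
  M: [ 1  1  0  0  1]
  I: [ 0 -1  0  0  0]
  Θ: [ 0  0  1  0 -1]
  [T]: (-2)·-3+(-2)·-2+(-2)·0+(-1)·-3 = 13
  [M]: (-2)·1+(-2)·1+(-2)·0+(-1)·1 = -5
  [I]: (-2)·0+(-2)·-1+(-2)·0+(-1)·0 = 2
  [Θ]: (-2)·0+(-2)·0+(-2)·1+(-1)·-1 = -1
⇒ T^13 M^-5 I^2 Θ^-1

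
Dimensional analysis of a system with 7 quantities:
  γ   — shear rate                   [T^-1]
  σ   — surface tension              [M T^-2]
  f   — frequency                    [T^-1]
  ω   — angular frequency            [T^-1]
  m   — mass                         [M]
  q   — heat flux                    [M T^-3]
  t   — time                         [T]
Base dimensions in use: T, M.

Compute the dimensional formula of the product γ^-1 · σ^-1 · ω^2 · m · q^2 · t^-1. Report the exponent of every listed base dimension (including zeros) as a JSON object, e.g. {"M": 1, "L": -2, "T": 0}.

{"T": -6, "M": 2}

Write exponents as rows T,M / cols γ,σ,f,ω,m,q,t:
  T: [-1 -2 -1 -1  0 -3  1]
  M: [ 0  1  0  0  1  1  0]
  [T]: (-1)·-1+(-1)·-2+(2)·-1+(1)·0+(2)·-3+(-1)·1 = -6
  [M]: (-1)·0+(-1)·1+(2)·0+(1)·1+(2)·1+(-1)·0 = 2
⇒ T^-6 M^2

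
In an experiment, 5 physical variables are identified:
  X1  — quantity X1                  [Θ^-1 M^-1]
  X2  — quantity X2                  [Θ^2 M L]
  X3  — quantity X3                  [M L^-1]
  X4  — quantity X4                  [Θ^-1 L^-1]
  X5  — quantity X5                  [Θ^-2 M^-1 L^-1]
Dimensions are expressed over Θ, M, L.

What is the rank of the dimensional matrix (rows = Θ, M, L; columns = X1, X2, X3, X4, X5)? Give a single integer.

Write exponents as rows Θ,M,L / cols X1,X2,X3,X4,X5:
  Θ: [-1  2  0 -1 -2]
  M: [-1  1  1  0 -1]
  L: [ 0  1 -1 -1 -1]
Echelon form has 2 nonzero rows (pivots: X1,X2)

2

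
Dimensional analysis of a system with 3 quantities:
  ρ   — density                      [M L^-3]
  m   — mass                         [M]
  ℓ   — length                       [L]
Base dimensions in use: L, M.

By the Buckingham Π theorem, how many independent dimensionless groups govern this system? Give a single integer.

1

Write exponents as rows L,M / cols ρ,m,ℓ:
  L: [-3  0  1]
  M: [ 1  1  0]
Row reduction gives pivot columns ρ,m; rank = 2
n=3, r=2 ⇒ 1 dimensionless group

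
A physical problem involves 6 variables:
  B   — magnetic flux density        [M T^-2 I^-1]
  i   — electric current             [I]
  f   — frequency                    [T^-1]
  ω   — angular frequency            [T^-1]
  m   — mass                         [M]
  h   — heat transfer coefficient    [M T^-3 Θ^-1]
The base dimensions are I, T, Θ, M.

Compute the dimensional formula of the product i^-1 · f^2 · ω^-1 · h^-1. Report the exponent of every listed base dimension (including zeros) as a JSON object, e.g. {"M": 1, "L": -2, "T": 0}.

{"I": -1, "T": 2, "Θ": 1, "M": -1}

Exponent matrix [I,T,Θ,M] × [B,i,f,ω,m,h]:
  I: [-1  1  0  0  0  0]
  T: [-2  0 -1 -1  0 -3]
  Θ: [ 0  0  0  0  0 -1]
  M: [ 1  0  0  0  1  1]
  [I]: (-1)·1+(2)·0+(-1)·0+(-1)·0 = -1
  [T]: (-1)·0+(2)·-1+(-1)·-1+(-1)·-3 = 2
  [Θ]: (-1)·0+(2)·0+(-1)·0+(-1)·-1 = 1
  [M]: (-1)·0+(2)·0+(-1)·0+(-1)·1 = -1
⇒ I^-1 T^2 Θ M^-1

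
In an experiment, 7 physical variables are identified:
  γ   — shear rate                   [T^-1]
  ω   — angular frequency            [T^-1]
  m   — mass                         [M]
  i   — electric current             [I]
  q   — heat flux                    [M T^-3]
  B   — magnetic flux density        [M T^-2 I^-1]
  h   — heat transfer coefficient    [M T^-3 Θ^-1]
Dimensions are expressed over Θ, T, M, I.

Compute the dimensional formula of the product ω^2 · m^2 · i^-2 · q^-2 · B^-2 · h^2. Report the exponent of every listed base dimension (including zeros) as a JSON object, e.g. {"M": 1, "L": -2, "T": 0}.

{"Θ": -2, "T": 2, "M": 0, "I": 0}

Write exponents as rows Θ,T,M,I / cols γ,ω,m,i,q,B,h:
  Θ: [ 0  0  0  0  0  0 -1]
  T: [-1 -1  0  0 -3 -2 -3]
  M: [ 0  0  1  0  1  1  1]
  I: [ 0  0  0  1  0 -1  0]
  [Θ]: (2)·0+(2)·0+(-2)·0+(-2)·0+(-2)·0+(2)·-1 = -2
  [T]: (2)·-1+(2)·0+(-2)·0+(-2)·-3+(-2)·-2+(2)·-3 = 2
  [M]: (2)·0+(2)·1+(-2)·0+(-2)·1+(-2)·1+(2)·1 = 0
  [I]: (2)·0+(2)·0+(-2)·1+(-2)·0+(-2)·-1+(2)·0 = 0
⇒ Θ^-2 T^2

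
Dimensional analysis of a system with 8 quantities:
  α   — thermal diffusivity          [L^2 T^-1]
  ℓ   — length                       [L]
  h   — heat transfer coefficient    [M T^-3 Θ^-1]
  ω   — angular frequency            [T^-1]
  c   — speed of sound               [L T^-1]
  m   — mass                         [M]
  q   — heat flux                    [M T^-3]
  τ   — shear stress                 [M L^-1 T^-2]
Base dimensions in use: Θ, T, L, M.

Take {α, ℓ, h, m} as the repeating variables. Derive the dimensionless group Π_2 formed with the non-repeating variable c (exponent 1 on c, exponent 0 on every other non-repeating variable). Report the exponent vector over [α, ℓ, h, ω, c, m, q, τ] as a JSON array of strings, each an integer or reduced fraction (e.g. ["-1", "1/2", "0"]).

Dimensional matrix (Θ×T×L×M by α×ℓ×h×ω×c×m×q×τ):
  Θ: [ 0  0 -1  0  0  0  0  0]
  T: [-1  0 -3 -1 -1  0 -3 -2]
  L: [ 2  1  0  0  1  0  0 -1]
  M: [ 0  0  1  0  0  1  1  1]
Echelon form has 4 nonzero rows (pivots: α,ℓ,h,m)
Pivot set = {α,ℓ,h,m}, free = {ω,c,q,τ}
RREF:
  r0: [   1    0    0    1    1    0    3    2]
  r1: [   0    1    0   -2   -1    0   -6   -5]
  r2: [   0    0    1    0    0    0    0    0]
  r3: [   0    0    0    0    0    1    1    1]
Fix exponent of c at 1, ω at 0, q at 0, τ at 0; solve each RREF row for its pivot's exponent:
  r0: exp(α) + (1)·1 = 0 ⇒ exp(α) = -1
  r1: exp(ℓ) + (-1)·1 = 0 ⇒ exp(ℓ) = 1
  r2: exp(h) + (0)·1 = 0 ⇒ exp(h) = 0
  r3: exp(m) + (0)·1 = 0 ⇒ exp(m) = 0
Π_2 = α^-1 · ℓ · c

["-1", "1", "0", "0", "1", "0", "0", "0"]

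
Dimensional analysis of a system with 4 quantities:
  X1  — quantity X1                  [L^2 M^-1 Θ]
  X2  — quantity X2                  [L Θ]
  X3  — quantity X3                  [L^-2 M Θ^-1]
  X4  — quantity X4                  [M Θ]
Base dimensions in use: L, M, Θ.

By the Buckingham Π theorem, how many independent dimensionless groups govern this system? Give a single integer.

2

Dimensional matrix (L×M×Θ by X1×X2×X3×X4):
  L: [ 2  1 -2  0]
  M: [-1  0  1  1]
  Θ: [ 1  1 -1  1]
Row reduction gives pivot columns X1,X2; rank = 2
4 vars − rank 2 = 2 Π groups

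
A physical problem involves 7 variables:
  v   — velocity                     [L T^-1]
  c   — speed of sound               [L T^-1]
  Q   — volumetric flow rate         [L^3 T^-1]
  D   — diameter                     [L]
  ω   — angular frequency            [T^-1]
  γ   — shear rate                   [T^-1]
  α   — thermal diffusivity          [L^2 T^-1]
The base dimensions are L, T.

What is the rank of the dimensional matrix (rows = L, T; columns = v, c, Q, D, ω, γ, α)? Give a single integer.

2

Dimensional matrix (L×T by v×c×Q×D×ω×γ×α):
  L: [ 1  1  3  1  0  0  2]
  T: [-1 -1 -1  0 -1 -1 -1]
Row reduction gives pivot columns v,Q; rank = 2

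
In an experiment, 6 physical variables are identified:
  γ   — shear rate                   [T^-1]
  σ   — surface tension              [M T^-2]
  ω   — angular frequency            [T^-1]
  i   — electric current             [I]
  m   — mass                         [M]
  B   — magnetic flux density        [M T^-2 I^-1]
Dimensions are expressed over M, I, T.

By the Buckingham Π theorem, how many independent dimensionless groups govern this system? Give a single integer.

Exponent matrix [M,I,T] × [γ,σ,ω,i,m,B]:
  M: [ 0  1  0  0  1  1]
  I: [ 0  0  0  1  0 -1]
  T: [-1 -2 -1  0  0 -2]
RREF → pivots at {γ,σ,i} ⇒ r = 3
n=6, r=3 ⇒ 3 dimensionless groups

3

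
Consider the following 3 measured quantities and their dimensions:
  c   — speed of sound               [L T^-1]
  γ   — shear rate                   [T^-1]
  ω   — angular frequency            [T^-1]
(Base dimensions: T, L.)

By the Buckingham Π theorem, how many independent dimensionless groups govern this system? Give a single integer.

1

Dimensional matrix (T×L by c×γ×ω):
  T: [-1 -1 -1]
  L: [ 1  0  0]
Echelon form has 2 nonzero rows (pivots: c,γ)
n=3, r=2 ⇒ 1 dimensionless group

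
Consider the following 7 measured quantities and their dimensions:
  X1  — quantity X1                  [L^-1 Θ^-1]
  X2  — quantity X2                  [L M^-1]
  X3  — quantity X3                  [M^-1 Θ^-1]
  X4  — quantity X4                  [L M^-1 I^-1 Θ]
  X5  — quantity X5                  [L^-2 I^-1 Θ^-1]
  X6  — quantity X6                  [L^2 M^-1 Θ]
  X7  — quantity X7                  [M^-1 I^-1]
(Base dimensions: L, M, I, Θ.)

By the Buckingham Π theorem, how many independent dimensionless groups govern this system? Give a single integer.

4

Write exponents as rows L,M,I,Θ / cols X1,X2,X3,X4,X5,X6,X7:
  L: [-1  1  0  1 -2  2  0]
  M: [ 0 -1 -1 -1  0 -1 -1]
  I: [ 0  0  0 -1 -1  0 -1]
  Θ: [-1  0 -1  1 -1  1  0]
Row reduction gives pivot columns X1,X2,X4; rank = 3
n=7, r=3 ⇒ 4 dimensionless groups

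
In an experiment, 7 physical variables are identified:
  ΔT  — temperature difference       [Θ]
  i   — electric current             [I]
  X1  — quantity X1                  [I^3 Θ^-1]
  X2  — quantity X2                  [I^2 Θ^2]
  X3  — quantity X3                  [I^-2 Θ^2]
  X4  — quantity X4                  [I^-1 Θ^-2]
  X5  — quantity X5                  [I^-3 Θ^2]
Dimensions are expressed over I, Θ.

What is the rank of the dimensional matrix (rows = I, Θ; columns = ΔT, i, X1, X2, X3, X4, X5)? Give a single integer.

2

Exponent matrix [I,Θ] × [ΔT,i,X1,X2,X3,X4,X5]:
  I: [ 0  1  3  2 -2 -1 -3]
  Θ: [ 1  0 -1  2  2 -2  2]
RREF → pivots at {ΔT,i} ⇒ r = 2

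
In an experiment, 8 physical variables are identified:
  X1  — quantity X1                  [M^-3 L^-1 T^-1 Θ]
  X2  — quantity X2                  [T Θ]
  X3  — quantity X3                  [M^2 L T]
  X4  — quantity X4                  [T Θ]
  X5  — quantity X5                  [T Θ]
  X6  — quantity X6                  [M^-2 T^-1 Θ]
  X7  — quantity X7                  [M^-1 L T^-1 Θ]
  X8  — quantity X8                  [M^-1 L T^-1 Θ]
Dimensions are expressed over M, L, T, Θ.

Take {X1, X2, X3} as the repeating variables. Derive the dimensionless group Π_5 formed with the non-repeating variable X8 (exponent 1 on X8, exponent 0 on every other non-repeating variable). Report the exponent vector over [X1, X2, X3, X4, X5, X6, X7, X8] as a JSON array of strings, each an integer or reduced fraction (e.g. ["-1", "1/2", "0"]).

Dimensional matrix (M×L×T×Θ by X1×X2×X3×X4×X5×X6×X7×X8):
  M: [-3  0  2  0  0 -2 -1 -1]
  L: [-1  0  1  0  0  0  1  1]
  T: [-1  1  1  1  1 -1 -1 -1]
  Θ: [ 1  1  0  1  1  1  1  1]
Echelon form has 3 nonzero rows (pivots: X1,X2,X3)
Pivot set = {X1,X2,X3}, free = {X4,X5,X6,X7,X8}
RREF:
  r0: [   1    0    0    0    0    2    3    3]
  r1: [   0    1    0    1    1   -1   -2   -2]
  r2: [   0    0    1    0    0    2    4    4]
  r3: [   0    0    0    0    0    0    0    0]
Fix exponent of X8 at 1, X4 at 0, X5 at 0, X6 at 0, X7 at 0; solve each RREF row for its pivot's exponent:
  r0: exp(X1) + (3)·1 = 0 ⇒ exp(X1) = -3
  r1: exp(X2) + (-2)·1 = 0 ⇒ exp(X2) = 2
  r2: exp(X3) + (4)·1 = 0 ⇒ exp(X3) = -4
Π_5 = X1^-3 · X2^2 · X3^-4 · X8

["-3", "2", "-4", "0", "0", "0", "0", "1"]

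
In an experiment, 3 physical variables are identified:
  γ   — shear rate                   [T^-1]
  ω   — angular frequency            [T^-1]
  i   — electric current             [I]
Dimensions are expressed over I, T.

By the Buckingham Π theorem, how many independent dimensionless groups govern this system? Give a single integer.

1

Write exponents as rows I,T / cols γ,ω,i:
  I: [ 0  0  1]
  T: [-1 -1  0]
Row reduction gives pivot columns γ,i; rank = 2
Π count = n − r = 3 − 2 = 1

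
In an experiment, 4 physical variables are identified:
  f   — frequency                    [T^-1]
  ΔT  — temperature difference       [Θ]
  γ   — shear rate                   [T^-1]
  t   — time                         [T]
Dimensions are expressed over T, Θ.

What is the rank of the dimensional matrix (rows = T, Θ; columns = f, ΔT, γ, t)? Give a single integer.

Exponent matrix [T,Θ] × [f,ΔT,γ,t]:
  T: [-1  0 -1  1]
  Θ: [ 0  1  0  0]
RREF → pivots at {f,ΔT} ⇒ r = 2

2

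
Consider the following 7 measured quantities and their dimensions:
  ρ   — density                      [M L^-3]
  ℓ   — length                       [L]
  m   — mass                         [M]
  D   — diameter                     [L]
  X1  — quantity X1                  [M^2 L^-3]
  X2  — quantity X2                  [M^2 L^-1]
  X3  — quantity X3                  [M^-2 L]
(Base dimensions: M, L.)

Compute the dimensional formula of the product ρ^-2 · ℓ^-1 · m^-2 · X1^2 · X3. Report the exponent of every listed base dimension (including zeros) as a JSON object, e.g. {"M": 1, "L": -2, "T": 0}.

Write exponents as rows M,L / cols ρ,ℓ,m,D,X1,X2,X3:
  M: [ 1  0  1  0  2  2 -2]
  L: [-3  1  0  1 -3 -1  1]
  [M]: (-2)·1+(-1)·0+(-2)·1+(2)·2+(1)·-2 = -2
  [L]: (-2)·-3+(-1)·1+(-2)·0+(2)·-3+(1)·1 = 0
⇒ M^-2

{"M": -2, "L": 0}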